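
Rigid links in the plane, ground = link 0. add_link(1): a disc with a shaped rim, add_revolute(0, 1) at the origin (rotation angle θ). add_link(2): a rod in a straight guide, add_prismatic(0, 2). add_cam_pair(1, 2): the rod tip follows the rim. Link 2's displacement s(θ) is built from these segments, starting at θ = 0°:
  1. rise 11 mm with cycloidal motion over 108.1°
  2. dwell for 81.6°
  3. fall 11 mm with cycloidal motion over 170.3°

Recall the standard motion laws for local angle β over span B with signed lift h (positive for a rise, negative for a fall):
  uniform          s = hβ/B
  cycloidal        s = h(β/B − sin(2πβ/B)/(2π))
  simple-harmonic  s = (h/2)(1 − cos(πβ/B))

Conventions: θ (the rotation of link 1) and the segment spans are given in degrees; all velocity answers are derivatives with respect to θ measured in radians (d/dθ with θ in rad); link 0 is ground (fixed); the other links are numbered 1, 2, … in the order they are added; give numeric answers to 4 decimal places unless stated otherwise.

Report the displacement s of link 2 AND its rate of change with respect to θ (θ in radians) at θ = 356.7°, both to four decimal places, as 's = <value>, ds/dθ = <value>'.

segment 1 (0° to 108.1°, cycloidal, h = 11) is passed completely: s = 0.0000 + (11) = 11.0000
segment 2 (108.1° to 189.7°, dwell): s unchanged at 11.0000
θ = 356.7° falls in segment 3 (189.7° to 360°, cycloidal, h = -11): β = 356.7 − 189.7 = 167°, B = 170.3°; Δs = -11·(0.9806 − sin(2π·0.9806)/(2π)) = -10.9995; s = 11.0000 − 10.9995 = 0.0005
velocity in seg [189.7°–360°] (cycloidal), θ in radians: β = 167° = 2.9147 rad, B = 170.3° = 2.9723 rad; ds/dθ = (h/B)(1 − cos(2πβ/B)) = ((-11)/2.9723)(1 − cos(2π·0.9806)) = -0.027396 mm/rad

s = 0.0005, ds/dθ = -0.0274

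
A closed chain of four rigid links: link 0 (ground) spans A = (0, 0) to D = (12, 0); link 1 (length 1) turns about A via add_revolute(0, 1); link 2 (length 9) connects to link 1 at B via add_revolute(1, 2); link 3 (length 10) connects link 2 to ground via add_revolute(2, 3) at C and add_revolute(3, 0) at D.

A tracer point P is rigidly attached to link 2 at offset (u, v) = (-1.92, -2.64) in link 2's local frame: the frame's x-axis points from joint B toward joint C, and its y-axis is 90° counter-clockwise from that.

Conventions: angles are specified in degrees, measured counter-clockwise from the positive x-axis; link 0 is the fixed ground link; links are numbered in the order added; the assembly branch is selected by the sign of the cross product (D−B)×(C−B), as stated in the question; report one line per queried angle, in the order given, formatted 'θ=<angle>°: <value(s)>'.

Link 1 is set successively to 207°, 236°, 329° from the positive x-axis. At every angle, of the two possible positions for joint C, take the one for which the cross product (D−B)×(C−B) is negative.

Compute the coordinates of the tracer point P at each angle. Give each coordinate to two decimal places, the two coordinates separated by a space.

A=(0,0), D=(12.00,0)
θ=207°: B = A + 1.00·(cos207°, sin207°) = (-0.8910, -0.4540)
θ=207°: |BD| = 12.8990
θ=207°: circle(B,9.00) ∩ circle(D,10.00): a=5.7130, h=6.9542
θ=207°:   candidates: C₊=(4.5737,6.6970) cross=89.703; C₋=(5.0632,-7.2029) cross=-89.703
θ=207°:   branch - wants cross < 0 → take C=(5.0632,-7.2029) (cross=-89.703)
θ=207°: ex = (C−B)/|BC| = (0.6616,-0.7499); ey = (0.7499,0.6616)
θ=207°: P = B + -1.92·ex + -2.64·ey = (-4.1409,-0.7608)
θ=236°: B = A + 1.00·(cos236°, sin236°) = (-0.5592, -0.8290)
θ=236°: |BD| = 12.5865
θ=236°: circle(B,9.00) ∩ circle(D,10.00): a=5.5385, h=7.0940
θ=236°:   candidates: C₊=(4.5000,6.6144) cross=89.289; C₋=(5.4345,-7.5429) cross=-89.289
θ=236°:   branch - wants cross < 0 → take C=(5.4345,-7.5429) (cross=-89.289)
θ=236°: ex = (C−B)/|BC| = (0.6660,-0.7460); ey = (0.7460,0.6660)
θ=236°: P = B + -1.92·ex + -2.64·ey = (-3.8072,-1.1549)
θ=329°: B = A + 1.00·(cos329°, sin329°) = (0.8572, -0.5150)
θ=329°: |BD| = 11.1547
θ=329°: circle(B,9.00) ∩ circle(D,10.00): a=4.7257, h=7.6595
θ=329°:   candidates: C₊=(5.2242,7.3545) cross=85.439; C₋=(5.9315,-7.9482) cross=-85.439
θ=329°:   branch - wants cross < 0 → take C=(5.9315,-7.9482) (cross=-85.439)
θ=329°: ex = (C−B)/|BC| = (0.5638,-0.8259); ey = (0.8259,0.5638)
θ=329°: P = B + -1.92·ex + -2.64·ey = (-2.4057,-0.4178)

θ=207°: -4.14 -0.76
θ=236°: -3.81 -1.15
θ=329°: -2.41 -0.42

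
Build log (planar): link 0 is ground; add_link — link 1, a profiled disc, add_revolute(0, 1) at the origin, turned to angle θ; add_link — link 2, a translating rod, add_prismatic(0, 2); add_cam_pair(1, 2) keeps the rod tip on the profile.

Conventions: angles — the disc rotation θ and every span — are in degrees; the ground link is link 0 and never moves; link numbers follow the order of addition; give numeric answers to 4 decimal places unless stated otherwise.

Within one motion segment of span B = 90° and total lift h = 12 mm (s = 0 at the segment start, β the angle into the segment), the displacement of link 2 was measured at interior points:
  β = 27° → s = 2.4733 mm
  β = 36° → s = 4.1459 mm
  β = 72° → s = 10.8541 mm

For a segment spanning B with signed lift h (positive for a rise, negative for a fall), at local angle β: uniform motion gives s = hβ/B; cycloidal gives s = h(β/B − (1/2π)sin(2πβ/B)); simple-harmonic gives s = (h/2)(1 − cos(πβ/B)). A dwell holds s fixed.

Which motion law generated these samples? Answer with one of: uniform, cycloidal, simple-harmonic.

candidates at β/B = r: uniform s = h·r (linear in β); cycloidal s = h·(r − sin(2πr)/(2π)); simple-harmonic s = (h/2)(1 − cos(πr))
β=27°: printed 2.4733 | uniform 3.6000, cycloidal 1.7836, simple-harmonic 2.4733
β=36°: printed 4.1459 | uniform 4.8000, cycloidal 3.6774, simple-harmonic 4.1459
β=72°: printed 10.8541 | uniform 9.6000, cycloidal 11.4164, simple-harmonic 10.8541
only one law matches every sample → simple-harmonic

simple-harmonic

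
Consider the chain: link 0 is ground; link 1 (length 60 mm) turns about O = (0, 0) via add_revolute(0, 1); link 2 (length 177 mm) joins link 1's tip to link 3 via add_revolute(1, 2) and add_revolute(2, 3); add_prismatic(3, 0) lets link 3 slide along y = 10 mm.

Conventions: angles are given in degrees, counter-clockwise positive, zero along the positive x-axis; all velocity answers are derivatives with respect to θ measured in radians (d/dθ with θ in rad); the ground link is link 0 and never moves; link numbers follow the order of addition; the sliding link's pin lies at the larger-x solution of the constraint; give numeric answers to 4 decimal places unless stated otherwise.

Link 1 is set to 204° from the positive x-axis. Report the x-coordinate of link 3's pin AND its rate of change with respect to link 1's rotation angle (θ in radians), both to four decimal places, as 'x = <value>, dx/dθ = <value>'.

geometry: r = 60 mm, L = 177 mm, e = 10 mm
crank pin P = (r cos θ, r sin θ) = (-54.812727, -24.404199)
h = r sin θ − e = -24.404199 − 10 = -34.404199
x = r cos θ + √(L² − h²) = -54.812727 + 173.624166 = 118.811439
dx/dθ = −r sin θ − h·r cos θ/√(L² − h²) (θ in radians; h = -34.404199) = 13.542877

x = 118.8114, dx/dθ = 13.5429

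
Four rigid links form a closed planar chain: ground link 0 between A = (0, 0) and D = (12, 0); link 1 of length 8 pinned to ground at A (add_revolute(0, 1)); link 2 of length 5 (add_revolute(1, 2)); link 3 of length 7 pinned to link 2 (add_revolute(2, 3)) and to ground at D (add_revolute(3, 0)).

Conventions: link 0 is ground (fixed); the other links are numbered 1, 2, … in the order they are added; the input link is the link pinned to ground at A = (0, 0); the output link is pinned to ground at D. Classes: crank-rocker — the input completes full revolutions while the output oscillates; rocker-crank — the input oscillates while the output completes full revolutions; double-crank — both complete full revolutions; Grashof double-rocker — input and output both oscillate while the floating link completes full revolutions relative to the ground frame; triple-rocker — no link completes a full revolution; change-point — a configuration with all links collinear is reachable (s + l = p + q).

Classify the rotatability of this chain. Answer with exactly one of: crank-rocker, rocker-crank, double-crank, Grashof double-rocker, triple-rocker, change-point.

lengths: ground=12, input=8, coupler=5, output=7
sorted: s=5 (shortest), l=12 (longest), p+q=15
s + l = 17 vs p + q = 15
s + l > p + q → non-Grashof → no link fully rotates → triple-rocker

triple-rocker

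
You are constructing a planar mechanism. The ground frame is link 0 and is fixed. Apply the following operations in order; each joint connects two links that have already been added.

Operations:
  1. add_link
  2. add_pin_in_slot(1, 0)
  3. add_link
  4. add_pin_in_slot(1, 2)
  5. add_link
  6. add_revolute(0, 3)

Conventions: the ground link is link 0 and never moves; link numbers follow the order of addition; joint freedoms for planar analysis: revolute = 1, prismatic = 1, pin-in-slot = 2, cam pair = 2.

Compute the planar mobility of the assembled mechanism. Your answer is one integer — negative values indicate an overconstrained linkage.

(L,J1,J2)=(1,0,0); link0 fixed
link1: (2,0,0)
PS 1-0 [J2]: (2,0,1)
link2: (3,0,1)
PS 1-2 [J2]: (3,0,2)
link3: (4,0,2)
R 0-3 [J1]: (4,1,2)
Grübler: 3·3 − 2·1 − 2 = 5

M = 5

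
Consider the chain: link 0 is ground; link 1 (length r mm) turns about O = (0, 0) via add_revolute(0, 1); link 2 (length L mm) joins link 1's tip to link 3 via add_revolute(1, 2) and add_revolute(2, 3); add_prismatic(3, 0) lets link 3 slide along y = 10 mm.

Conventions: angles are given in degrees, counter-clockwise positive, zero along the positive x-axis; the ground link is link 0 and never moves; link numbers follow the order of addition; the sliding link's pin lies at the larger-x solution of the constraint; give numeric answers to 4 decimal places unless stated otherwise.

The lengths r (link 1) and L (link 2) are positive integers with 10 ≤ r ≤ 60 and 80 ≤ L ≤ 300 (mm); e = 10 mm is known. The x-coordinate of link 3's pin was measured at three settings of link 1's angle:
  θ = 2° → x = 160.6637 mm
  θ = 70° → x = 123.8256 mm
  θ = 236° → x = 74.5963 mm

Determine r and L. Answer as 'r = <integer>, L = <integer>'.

constraint per measurement: (x − r cos θ)² + (r sin θ − e)² = L²
subtracting the θ₁ and θ₂ equations cancels the r² and L² terms:
r = (x₁² − x₂²) / (2[(x₁cos θ₁ + e sin θ₁) − (x₂cos θ₂ + e sin θ₂)]) = 48.0000 → r = 48
L² = (x₁ − r cos θ₁)² + (r sin θ₁ − e)² = 12769.0015 → L = 113.0000 → L = 113
check at θ₃=236°: x = 74.5963 (printed 74.5963) ✓

r = 48, L = 113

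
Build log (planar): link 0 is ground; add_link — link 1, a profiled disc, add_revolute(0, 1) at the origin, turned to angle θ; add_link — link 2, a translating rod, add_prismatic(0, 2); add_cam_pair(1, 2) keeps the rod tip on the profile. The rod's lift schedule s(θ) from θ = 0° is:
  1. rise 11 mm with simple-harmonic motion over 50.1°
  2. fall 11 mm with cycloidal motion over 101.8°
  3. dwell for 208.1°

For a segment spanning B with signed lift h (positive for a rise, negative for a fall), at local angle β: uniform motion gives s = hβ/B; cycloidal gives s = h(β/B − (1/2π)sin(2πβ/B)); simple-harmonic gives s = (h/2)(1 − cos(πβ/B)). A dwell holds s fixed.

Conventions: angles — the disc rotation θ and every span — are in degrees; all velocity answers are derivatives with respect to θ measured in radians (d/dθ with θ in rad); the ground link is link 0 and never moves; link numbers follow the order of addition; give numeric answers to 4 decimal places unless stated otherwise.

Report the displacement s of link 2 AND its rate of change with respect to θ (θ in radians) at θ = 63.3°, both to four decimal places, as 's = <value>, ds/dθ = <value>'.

seg 1 [0°–50.1°] simple-harmonic, h=11: full span → s += 11 → s = 11.0000
seg 2 [50.1°–151.9°] cycloidal, h=-11: θ=63.3° here. β=13.2, B=101.8. -11·(0.1297 − sin(2π·0.1297)/(2π)) = -0.1526 → s = 10.8474
velocity in seg [50.1°–151.9°] (cycloidal), θ in radians: β = 13.2° = 0.2304 rad, B = 101.8° = 1.7767 rad; ds/dθ = (h/B)(1 − cos(2πβ/B)) = ((-11)/1.7767)(1 − cos(2π·0.1297)) = -1.943538 mm/rad

s = 10.8474, ds/dθ = -1.9435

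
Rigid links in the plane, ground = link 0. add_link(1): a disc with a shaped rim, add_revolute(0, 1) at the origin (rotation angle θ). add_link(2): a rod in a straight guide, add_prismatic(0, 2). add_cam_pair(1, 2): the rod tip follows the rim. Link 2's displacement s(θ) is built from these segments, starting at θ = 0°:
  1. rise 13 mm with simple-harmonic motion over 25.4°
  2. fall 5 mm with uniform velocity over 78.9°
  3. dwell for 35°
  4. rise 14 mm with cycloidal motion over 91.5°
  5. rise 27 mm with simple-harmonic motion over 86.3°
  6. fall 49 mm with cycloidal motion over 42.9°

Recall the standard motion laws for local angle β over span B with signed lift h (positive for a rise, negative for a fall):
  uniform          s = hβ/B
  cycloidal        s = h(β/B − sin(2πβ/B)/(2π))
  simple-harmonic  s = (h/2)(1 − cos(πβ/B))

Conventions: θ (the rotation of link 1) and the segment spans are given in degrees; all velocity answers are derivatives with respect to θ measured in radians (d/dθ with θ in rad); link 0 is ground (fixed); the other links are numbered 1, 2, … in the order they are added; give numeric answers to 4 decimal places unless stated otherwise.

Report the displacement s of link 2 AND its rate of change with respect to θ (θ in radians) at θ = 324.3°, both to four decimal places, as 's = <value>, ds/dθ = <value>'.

segment 1 (0° to 25.4°, simple-harmonic, h = 13) is passed completely: s = 0.0000 + (13) = 13.0000
segment 2 (25.4° to 104.3°, uniform, h = -5) is passed completely: s = 13.0000 + (-5) = 8.0000
segment 3 (104.3° to 139.3°, dwell): s unchanged at 8.0000
segment 4 (139.3° to 230.8°, cycloidal, h = 14) is passed completely: s = 8.0000 + (14) = 22.0000
segment 5 (230.8° to 317.1°, simple-harmonic, h = 27) is passed completely: s = 22.0000 + (27) = 49.0000
θ = 324.3° falls in segment 6 (317.1° to 360°, cycloidal, h = -49): β = 324.3 − 317.1 = 7.2°, B = 42.9°; Δs = -49·(0.1678 − sin(2π·0.1678)/(2π)) = -1.4416; s = 49.0000 − 1.4416 = 47.5584
velocity in seg [317.1°–360°] (cycloidal), θ in radians: β = 7.2° = 0.1257 rad, B = 42.9° = 0.7487 rad; ds/dθ = (h/B)(1 − cos(2πβ/B)) = ((-49)/0.7487)(1 − cos(2π·0.1678)) = -33.137275 mm/rad

s = 47.5584, ds/dθ = -33.1373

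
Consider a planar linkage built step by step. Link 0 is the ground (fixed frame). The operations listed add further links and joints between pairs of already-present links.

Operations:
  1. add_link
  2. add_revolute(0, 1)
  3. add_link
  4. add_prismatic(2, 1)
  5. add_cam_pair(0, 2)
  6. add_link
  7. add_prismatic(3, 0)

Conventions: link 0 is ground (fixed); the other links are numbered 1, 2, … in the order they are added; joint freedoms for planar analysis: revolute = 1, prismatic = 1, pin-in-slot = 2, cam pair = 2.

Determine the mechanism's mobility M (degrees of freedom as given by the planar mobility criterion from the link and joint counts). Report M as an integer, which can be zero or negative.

link 0 = ground. State L|J1|J2 = 1|0|0
+link1  2|0|0
R(0,1) f=1→J1  2|1|0
+link2  3|1|0
P(2,1) f=1→J1  3|2|0
C(0,2) f=2→J2  3|2|1
+link3  4|2|1
P(3,0) f=1→J1  4|3|1
M = 3(4−1)−2·3−1 = 9−6−1 = 2

M = 2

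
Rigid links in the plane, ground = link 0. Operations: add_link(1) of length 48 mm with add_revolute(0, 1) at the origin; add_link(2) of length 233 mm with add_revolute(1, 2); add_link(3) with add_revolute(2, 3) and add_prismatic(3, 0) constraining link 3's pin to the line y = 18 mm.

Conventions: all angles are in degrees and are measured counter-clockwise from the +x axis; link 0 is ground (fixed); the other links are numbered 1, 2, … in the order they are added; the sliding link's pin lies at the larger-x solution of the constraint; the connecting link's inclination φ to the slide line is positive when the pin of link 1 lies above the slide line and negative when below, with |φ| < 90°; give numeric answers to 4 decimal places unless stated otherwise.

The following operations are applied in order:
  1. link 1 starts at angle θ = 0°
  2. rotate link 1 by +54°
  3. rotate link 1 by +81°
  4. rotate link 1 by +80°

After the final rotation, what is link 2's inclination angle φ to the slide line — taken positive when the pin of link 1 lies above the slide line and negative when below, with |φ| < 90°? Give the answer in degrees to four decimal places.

geometry: r = 48 mm, L = 233 mm, e = 18 mm; θ starts at 0°
rotate link 1 by +54°: θ ← 0° +54° = 54°
rotate link 1 by +81°: θ ← 54° +81° = 135°
rotate link 1 by +80°: θ ← 135° +80° = 215°
h = r sin θ − e = -27.531669 − 18 = -45.531669
sin φ = h / L = -45.531669 / 233 = -0.19541489
φ = arcsin(-0.19541489) = -11.268961°

-11.2690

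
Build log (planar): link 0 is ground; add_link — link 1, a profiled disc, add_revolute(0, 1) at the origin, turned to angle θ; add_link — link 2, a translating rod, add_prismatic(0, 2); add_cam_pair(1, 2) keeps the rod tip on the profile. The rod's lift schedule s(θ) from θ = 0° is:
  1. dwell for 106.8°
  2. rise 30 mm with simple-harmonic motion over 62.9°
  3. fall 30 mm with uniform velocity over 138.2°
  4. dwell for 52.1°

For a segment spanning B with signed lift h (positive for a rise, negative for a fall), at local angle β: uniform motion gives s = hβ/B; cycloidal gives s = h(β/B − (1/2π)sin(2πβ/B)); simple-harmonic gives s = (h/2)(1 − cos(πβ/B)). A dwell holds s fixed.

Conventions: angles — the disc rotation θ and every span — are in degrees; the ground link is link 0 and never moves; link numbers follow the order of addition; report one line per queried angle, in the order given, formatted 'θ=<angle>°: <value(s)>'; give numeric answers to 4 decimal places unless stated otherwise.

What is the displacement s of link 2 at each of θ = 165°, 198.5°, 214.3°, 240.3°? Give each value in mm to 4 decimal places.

seg 1 [0°–106.8°] dwell: s stays 0.0000
seg 2 [106.8°–169.7°] simple-harmonic, h=30: θ=165° here. β=58.2, B=62.9. 30/2·(1 − cos(π·0.9253)) = 29.5886 → s = 29.5886
seg 2 [106.8°–169.7°] simple-harmonic, h=30: full span → s += 30 → s = 30.0000
seg 3 [169.7°–307.9°] uniform, h=-30: θ=198.5° here. β=28.8, B=138.2. -30·28.8/138.2 = -6.2518 → s = 23.7482
seg 3 [169.7°–307.9°] uniform, h=-30: θ=214.3° here. β=44.6, B=138.2. -30·44.6/138.2 = -9.6816 → s = 20.3184
seg 3 [169.7°–307.9°] uniform, h=-30: θ=240.3° here. β=70.6, B=138.2. -30·70.6/138.2 = -15.3256 → s = 14.6744

θ=165°: 29.5886
θ=198.5°: 23.7482
θ=214.3°: 20.3184
θ=240.3°: 14.6744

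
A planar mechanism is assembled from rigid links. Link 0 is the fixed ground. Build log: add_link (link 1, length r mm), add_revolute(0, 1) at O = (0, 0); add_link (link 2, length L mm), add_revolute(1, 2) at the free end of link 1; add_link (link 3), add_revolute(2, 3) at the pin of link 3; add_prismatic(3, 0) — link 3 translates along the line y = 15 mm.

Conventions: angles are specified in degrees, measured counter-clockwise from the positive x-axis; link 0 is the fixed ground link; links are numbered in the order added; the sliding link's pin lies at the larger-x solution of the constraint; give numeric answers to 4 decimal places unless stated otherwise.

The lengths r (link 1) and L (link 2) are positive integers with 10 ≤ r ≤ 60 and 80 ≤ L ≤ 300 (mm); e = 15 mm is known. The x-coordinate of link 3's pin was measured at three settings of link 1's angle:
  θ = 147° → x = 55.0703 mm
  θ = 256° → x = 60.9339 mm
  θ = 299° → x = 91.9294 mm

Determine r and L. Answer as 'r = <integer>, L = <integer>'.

constraint per measurement: (x − r cos θ)² + (r sin θ − e)² = L²
subtracting the θ₁ and θ₂ equations cancels the r² and L² terms:
r = (x₁² − x₂²) / (2[(x₁cos θ₁ + e sin θ₁) − (x₂cos θ₂ + e sin θ₂)]) = 38.9999 → r = 39
L² = (x₁ − r cos θ₁)² + (r sin θ₁ − e)² = 7744.0058 → L = 88.0000 → L = 88
check at θ₃=299°: x = 91.9294 (printed 91.9294) ✓

r = 39, L = 88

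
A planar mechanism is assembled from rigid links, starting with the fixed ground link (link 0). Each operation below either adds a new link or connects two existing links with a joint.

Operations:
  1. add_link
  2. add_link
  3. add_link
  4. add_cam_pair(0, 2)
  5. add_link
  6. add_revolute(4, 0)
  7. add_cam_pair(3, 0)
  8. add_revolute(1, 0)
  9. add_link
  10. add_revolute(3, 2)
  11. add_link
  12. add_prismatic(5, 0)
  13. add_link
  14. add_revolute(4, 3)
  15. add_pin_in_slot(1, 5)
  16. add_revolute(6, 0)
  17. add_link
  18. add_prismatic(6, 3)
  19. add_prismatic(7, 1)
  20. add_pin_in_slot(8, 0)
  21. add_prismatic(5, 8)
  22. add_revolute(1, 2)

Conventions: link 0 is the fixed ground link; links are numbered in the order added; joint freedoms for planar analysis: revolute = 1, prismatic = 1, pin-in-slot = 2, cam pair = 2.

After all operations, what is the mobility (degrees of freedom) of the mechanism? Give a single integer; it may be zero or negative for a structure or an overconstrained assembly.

L=1 J1=0 J2=0
add link → L=2 J1=0 J2=0
add link → L=3 J1=0 J2=0
add link → L=4 J1=0 J2=0
C@0,2 dof=2 J2 → L=4 J1=0 J2=1
add link → L=5 J1=0 J2=1
R@4,0 dof=1 J1 → L=5 J1=1 J2=1
C@3,0 dof=2 J2 → L=5 J1=1 J2=2
R@1,0 dof=1 J1 → L=5 J1=2 J2=2
add link → L=6 J1=2 J2=2
R@3,2 dof=1 J1 → L=6 J1=3 J2=2
add link → L=7 J1=3 J2=2
P@5,0 dof=1 J1 → L=7 J1=4 J2=2
add link → L=8 J1=4 J2=2
R@4,3 dof=1 J1 → L=8 J1=5 J2=2
PS@1,5 dof=2 J2 → L=8 J1=5 J2=3
R@6,0 dof=1 J1 → L=8 J1=6 J2=3
add link → L=9 J1=6 J2=3
P@6,3 dof=1 J1 → L=9 J1=7 J2=3
P@7,1 dof=1 J1 → L=9 J1=8 J2=3
PS@8,0 dof=2 J2 → L=9 J1=8 J2=4
P@5,8 dof=1 J1 → L=9 J1=9 J2=4
R@1,2 dof=1 J1 → L=9 J1=10 J2=4
M=3(L−1)−2J1−J2=3·8−2·10−4=0

M = 0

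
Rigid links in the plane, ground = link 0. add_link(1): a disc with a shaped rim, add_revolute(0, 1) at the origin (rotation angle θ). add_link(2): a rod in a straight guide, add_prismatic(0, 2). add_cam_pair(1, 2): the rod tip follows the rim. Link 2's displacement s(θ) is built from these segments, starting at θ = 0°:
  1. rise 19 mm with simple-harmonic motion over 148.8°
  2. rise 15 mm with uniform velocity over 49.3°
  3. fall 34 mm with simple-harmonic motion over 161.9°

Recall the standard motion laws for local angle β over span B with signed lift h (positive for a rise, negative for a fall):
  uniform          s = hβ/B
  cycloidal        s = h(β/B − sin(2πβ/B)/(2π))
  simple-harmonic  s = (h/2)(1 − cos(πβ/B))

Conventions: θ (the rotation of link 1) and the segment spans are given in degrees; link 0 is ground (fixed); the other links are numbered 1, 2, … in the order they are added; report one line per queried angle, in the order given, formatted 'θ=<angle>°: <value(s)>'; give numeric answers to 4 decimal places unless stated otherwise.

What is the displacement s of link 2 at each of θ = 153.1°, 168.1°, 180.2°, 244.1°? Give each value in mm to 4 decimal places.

segment 1 (0° to 148.8°, simple-harmonic, h = 19) is passed completely: s = 0.0000 + (19) = 19.0000
θ = 153.1° falls in segment 2 (148.8° to 198.1°, uniform, h = 15): β = 153.1 − 148.8 = 4.3°, B = 49.3°; Δs = 15·4.3/49.3 = 1.3083; s = 19.0000 + 1.3083 = 20.3083
θ = 168.1° falls in segment 2 (148.8° to 198.1°, uniform, h = 15): β = 168.1 − 148.8 = 19.3°, B = 49.3°; Δs = 15·19.3/49.3 = 5.8722; s = 19.0000 + 5.8722 = 24.8722
θ = 180.2° falls in segment 2 (148.8° to 198.1°, uniform, h = 15): β = 180.2 − 148.8 = 31.4°, B = 49.3°; Δs = 15·31.4/49.3 = 9.5538; s = 19.0000 + 9.5538 = 28.5538
segment 2 (148.8° to 198.1°, uniform, h = 15) is passed completely: s = 19.0000 + (15) = 34.0000
θ = 244.1° falls in segment 3 (198.1° to 360°, simple-harmonic, h = -34): β = 244.1 − 198.1 = 46°, B = 161.9°; Δs = -34/2·(1 − cos(π·0.2841)) = -6.3345; s = 34.0000 − 6.3345 = 27.6655

θ=153.1°: 20.3083
θ=168.1°: 24.8722
θ=180.2°: 28.5538
θ=244.1°: 27.6655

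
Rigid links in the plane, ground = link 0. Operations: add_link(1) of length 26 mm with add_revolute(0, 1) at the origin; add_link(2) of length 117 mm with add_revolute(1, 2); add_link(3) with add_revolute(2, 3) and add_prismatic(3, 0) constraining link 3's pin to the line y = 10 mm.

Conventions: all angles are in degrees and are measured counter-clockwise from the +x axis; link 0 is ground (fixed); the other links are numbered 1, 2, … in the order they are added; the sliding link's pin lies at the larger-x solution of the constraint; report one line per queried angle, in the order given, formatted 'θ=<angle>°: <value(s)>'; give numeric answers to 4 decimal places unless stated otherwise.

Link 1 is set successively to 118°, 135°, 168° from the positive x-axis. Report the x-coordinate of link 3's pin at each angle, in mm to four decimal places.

geometry: r = 26 mm, L = 117 mm, e = 10 mm
θ=118°: crank pin P = (r cos θ, r sin θ) = (-12.206261, 22.956637)
θ=118°: h = r sin θ − e = 22.956637 − 10 = 12.956637
θ=118°: x = r cos θ + √(L² − h²) = -12.206261 + 116.280375 = 104.074114
θ=135°: crank pin P = (r cos θ, r sin θ) = (-18.384776, 18.384776)
θ=135°: h = r sin θ − e = 18.384776 − 10 = 8.384776
θ=135°: x = r cos θ + √(L² − h²) = -18.384776 + 116.699167 = 98.314390
θ=168°: crank pin P = (r cos θ, r sin θ) = (-25.431838, 5.405704)
θ=168°: h = r sin θ − e = 5.405704 − 10 = -4.594296
θ=168°: x = r cos θ + √(L² − h²) = -25.431838 + 116.909762 = 91.477924

θ=118°: 104.0741
θ=135°: 98.3144
θ=168°: 91.4779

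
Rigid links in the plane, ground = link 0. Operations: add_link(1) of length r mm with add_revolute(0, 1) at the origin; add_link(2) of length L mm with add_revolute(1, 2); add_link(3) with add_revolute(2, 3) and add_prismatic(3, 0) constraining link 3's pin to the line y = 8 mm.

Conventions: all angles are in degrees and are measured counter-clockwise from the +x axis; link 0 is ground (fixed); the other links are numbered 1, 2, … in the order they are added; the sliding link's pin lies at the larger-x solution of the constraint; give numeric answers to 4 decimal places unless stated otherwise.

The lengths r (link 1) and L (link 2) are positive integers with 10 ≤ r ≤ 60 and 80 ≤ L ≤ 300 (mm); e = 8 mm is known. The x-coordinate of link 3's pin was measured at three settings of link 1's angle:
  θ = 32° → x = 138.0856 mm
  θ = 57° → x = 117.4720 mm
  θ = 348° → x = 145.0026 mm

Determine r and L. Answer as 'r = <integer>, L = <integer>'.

constraint per measurement: (x − r cos θ)² + (r sin θ − e)² = L²
subtracting the θ₁ and θ₂ equations cancels the r² and L² terms:
r = (x₁² − x₂²) / (2[(x₁cos θ₁ + e sin θ₁) − (x₂cos θ₂ + e sin θ₂)]) = 52.0001 → r = 52
L² = (x₁ − r cos θ₁)² + (r sin θ₁ − e)² = 9216.0042 → L = 96.0000 → L = 96
check at θ₃=348°: x = 145.0026 (printed 145.0026) ✓

r = 52, L = 96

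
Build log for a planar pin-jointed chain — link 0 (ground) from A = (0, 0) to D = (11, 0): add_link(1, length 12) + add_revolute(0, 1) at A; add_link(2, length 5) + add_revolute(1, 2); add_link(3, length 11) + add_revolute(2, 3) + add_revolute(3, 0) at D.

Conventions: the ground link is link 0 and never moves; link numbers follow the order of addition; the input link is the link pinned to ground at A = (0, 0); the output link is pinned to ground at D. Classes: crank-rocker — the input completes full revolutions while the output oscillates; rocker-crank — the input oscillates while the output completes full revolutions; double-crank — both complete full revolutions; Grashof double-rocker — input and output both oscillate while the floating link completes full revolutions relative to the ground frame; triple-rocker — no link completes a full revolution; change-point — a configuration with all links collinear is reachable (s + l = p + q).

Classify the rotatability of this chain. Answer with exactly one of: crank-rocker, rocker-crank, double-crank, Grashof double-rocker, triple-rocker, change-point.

lengths: ground=11, input=12, coupler=5, output=11
sorted: s=5 (shortest), l=12 (longest), p+q=22
s + l = 17 vs p + q = 22
s + l < p + q (Grashof) with shortest = coupler link → Grashof double-rocker

Grashof double-rocker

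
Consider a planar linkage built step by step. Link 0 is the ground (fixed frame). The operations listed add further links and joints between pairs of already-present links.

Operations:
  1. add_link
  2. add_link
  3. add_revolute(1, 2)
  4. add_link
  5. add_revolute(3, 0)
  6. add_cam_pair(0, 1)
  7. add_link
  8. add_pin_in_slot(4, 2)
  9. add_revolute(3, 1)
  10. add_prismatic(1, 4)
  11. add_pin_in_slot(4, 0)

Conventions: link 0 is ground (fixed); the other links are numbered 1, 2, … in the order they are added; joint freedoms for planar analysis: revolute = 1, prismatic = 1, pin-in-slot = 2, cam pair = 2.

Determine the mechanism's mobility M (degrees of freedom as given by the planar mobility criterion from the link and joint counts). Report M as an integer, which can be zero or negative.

ground; <1,0,0>
#1 <2,0,0>
#2 <3,0,0>
R:1↔2 J1 <3,1,0>
#3 <4,1,0>
R:3↔0 J1 <4,2,0>
C:0↔1 J2 <4,2,1>
#4 <5,2,1>
PS:4↔2 J2 <5,2,2>
R:3↔1 J1 <5,3,2>
P:1↔4 J1 <5,4,2>
PS:4↔0 J2 <5,4,3>
3×4 − 2×4 − 1×3 = 1

M = 1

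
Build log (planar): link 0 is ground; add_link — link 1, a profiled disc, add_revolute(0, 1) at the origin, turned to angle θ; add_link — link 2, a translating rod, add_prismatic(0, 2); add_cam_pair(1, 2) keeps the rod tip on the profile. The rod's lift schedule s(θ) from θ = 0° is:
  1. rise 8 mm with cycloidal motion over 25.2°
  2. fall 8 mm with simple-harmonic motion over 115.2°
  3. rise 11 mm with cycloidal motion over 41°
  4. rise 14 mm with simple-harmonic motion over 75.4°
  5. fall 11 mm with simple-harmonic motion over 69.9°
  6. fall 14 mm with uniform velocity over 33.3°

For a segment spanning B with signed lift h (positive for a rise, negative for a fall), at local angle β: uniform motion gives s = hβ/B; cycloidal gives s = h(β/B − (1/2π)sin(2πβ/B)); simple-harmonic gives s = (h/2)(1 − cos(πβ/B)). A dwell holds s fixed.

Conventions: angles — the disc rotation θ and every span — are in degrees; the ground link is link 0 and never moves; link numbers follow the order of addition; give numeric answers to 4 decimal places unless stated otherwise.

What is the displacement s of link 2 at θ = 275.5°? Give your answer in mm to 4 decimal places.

seg 1 [0°–25.2°] cycloidal, h=8: full span → s += 8 → s = 8.0000
seg 2 [25.2°–140.4°] simple-harmonic, h=-8: full span → s += -8 → s = 0.0000
seg 3 [140.4°–181.4°] cycloidal, h=11: full span → s += 11 → s = 11.0000
seg 4 [181.4°–256.8°] simple-harmonic, h=14: full span → s += 14 → s = 25.0000
seg 5 [256.8°–326.7°] simple-harmonic, h=-11: θ=275.5° here. β=18.7, B=69.9. -11/2·(1 − cos(π·0.2675)) = -1.8308 → s = 23.1692

23.1692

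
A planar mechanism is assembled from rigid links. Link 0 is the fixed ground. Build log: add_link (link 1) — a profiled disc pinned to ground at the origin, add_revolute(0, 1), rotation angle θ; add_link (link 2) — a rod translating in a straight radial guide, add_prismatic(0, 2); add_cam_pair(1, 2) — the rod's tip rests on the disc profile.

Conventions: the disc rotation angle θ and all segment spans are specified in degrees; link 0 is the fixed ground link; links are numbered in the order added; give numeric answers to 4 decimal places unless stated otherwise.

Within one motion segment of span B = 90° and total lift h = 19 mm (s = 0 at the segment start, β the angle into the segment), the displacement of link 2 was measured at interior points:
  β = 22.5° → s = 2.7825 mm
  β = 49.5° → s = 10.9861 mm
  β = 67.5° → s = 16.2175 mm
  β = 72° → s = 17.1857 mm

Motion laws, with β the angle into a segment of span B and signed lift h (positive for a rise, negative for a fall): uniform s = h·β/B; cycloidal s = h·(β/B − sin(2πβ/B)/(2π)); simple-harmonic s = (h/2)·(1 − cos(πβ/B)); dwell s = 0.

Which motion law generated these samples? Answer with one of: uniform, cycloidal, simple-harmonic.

candidates at β/B = r: uniform s = h·r (linear in β); cycloidal s = h·(r − sin(2πr)/(2π)); simple-harmonic s = (h/2)(1 − cos(πr))
β=22.5°: printed 2.7825 | uniform 4.7500, cycloidal 1.7261, simple-harmonic 2.7825
β=49.5°: printed 10.9861 | uniform 10.4500, cycloidal 11.3845, simple-harmonic 10.9861
β=67.5°: printed 16.2175 | uniform 14.2500, cycloidal 17.2739, simple-harmonic 16.2175
β=72°: printed 17.1857 | uniform 15.2000, cycloidal 18.0759, simple-harmonic 17.1857
only one law matches every sample → simple-harmonic

simple-harmonic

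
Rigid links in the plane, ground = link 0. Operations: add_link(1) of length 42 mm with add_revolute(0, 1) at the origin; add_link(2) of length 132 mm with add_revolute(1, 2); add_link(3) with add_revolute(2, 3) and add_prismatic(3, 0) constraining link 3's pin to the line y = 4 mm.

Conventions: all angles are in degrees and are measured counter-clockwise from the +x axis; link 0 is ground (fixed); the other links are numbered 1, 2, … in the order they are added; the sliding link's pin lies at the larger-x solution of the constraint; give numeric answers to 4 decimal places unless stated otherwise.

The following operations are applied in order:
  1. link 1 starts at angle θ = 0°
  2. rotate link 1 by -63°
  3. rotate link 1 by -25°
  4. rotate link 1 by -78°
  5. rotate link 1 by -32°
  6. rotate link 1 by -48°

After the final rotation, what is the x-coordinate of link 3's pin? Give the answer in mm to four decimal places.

geometry: r = 42 mm, L = 132 mm, e = 4 mm; θ starts at 0°
rotate link 1 by -63°: θ ← 0° -63° = -63°
rotate link 1 by -25°: θ ← -63° -25° = -88°
rotate link 1 by -78°: θ ← -88° -78° = -166°
rotate link 1 by -32°: θ ← -166° -32° = -198°
rotate link 1 by -48°: θ ← -198° -48° = -246°
crank pin P = (r cos θ, r sin θ) = (-17.082939, 38.368909)
h = r sin θ − e = 38.368909 − 4 = 34.368909
x = r cos θ + √(L² − h²) = -17.082939 + 127.447158 = 110.364219

110.3642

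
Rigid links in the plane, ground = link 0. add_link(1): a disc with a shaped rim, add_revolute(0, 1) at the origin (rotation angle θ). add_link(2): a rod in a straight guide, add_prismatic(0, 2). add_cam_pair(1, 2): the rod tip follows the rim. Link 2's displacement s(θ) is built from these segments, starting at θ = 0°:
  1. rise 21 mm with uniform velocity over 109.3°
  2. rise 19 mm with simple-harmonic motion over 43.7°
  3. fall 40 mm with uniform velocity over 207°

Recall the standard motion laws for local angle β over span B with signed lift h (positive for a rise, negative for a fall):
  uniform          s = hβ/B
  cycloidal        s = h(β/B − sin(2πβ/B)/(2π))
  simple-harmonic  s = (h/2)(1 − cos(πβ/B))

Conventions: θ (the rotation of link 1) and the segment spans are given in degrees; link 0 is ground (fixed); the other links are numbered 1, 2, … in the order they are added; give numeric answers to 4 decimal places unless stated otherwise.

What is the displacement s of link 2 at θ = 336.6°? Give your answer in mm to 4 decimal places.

segment 1 (0° to 109.3°, uniform, h = 21) is passed completely: s = 0.0000 + (21) = 21.0000
segment 2 (109.3° to 153°, simple-harmonic, h = 19) is passed completely: s = 21.0000 + (19) = 40.0000
θ = 336.6° falls in segment 3 (153° to 360°, uniform, h = -40): β = 336.6 − 153 = 183.6°, B = 207°; Δs = -40·183.6/207 = -35.4783; s = 40.0000 − 35.4783 = 4.5217

4.5217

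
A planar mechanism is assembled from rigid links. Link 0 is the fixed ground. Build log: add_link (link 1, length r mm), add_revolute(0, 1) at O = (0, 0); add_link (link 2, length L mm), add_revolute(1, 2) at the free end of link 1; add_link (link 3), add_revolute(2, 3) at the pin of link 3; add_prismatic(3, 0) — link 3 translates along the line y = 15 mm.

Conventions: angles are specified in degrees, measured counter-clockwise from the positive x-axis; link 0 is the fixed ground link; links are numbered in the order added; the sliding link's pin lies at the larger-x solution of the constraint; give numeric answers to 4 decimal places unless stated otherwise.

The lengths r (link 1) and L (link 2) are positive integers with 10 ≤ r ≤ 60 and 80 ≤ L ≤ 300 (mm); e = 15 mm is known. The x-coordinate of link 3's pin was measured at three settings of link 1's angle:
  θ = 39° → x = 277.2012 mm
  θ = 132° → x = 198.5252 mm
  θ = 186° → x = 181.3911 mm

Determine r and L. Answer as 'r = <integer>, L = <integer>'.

constraint per measurement: (x − r cos θ)² + (r sin θ − e)² = L²
subtracting the θ₁ and θ₂ equations cancels the r² and L² terms:
r = (x₁² − x₂²) / (2[(x₁cos θ₁ + e sin θ₁) − (x₂cos θ₂ + e sin θ₂)]) = 54.0000 → r = 54
L² = (x₁ − r cos θ₁)² + (r sin θ₁ − e)² = 55696.0206 → L = 236.0000 → L = 236
check at θ₃=186°: x = 181.3911 (printed 181.3911) ✓

r = 54, L = 236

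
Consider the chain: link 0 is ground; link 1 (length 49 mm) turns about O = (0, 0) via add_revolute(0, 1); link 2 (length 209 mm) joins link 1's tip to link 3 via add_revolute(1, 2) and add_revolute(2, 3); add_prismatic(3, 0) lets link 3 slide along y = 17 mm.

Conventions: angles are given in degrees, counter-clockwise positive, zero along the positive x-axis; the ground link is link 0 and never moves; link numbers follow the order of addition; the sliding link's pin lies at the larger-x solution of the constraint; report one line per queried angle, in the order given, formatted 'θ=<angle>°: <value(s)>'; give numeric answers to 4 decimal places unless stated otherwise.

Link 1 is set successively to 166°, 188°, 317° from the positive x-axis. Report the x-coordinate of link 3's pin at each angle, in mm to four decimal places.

geometry: r = 49 mm, L = 209 mm, e = 17 mm
θ=166°: crank pin P = (r cos θ, r sin θ) = (-47.544491, 11.854173)
θ=166°: h = r sin θ − e = 11.854173 − 17 = -5.145827
θ=166°: x = r cos θ + √(L² − h²) = -47.544491 + 208.936642 = 161.392152
θ=188°: crank pin P = (r cos θ, r sin θ) = (-48.523135, -6.819482)
θ=188°: h = r sin θ − e = -6.819482 − 17 = -23.819482
θ=188°: x = r cos θ + √(L² − h²) = -48.523135 + 207.638225 = 159.115089
θ=317°: crank pin P = (r cos θ, r sin θ) = (35.836331, -33.417920)
θ=317°: h = r sin θ − e = -33.417920 − 17 = -50.417920
θ=317°: x = r cos θ + √(L² − h²) = 35.836331 + 202.827595 = 238.663927

θ=166°: 161.3922
θ=188°: 159.1151
θ=317°: 238.6639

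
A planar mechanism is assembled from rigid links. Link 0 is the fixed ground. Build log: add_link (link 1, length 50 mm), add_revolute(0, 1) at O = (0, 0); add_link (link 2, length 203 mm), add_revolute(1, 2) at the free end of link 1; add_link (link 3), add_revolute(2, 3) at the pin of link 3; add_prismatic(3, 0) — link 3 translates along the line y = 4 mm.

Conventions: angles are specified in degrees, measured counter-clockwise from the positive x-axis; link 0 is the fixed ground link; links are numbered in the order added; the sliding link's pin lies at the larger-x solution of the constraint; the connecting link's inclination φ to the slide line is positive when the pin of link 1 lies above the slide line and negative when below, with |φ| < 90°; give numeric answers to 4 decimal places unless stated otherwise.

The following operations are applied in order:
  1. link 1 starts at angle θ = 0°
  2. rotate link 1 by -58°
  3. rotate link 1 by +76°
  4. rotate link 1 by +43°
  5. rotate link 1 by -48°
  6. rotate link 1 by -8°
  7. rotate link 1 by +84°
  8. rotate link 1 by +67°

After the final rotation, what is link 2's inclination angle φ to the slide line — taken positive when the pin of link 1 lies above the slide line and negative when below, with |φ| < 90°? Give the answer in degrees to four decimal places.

geometry: r = 50 mm, L = 203 mm, e = 4 mm; θ starts at 0°
rotate link 1 by -58°: θ ← 0° -58° = -58°
rotate link 1 by +76°: θ ← -58° +76° = 18°
rotate link 1 by +43°: θ ← 18° +43° = 61°
rotate link 1 by -48°: θ ← 61° -48° = 13°
rotate link 1 by -8°: θ ← 13° -8° = 5°
rotate link 1 by +84°: θ ← 5° +84° = 89°
rotate link 1 by +67°: θ ← 89° +67° = 156°
h = r sin θ − e = 20.336832 − 4 = 16.336832
sin φ = h / L = 16.336832 / 203 = 0.08047701
φ = arcsin(0.08047701) = 4.615985°

4.6160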